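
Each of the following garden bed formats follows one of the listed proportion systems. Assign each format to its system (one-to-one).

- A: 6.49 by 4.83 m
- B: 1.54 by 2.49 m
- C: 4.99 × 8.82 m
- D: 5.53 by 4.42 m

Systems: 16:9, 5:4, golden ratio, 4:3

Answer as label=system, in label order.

Ratios: A ≈ 1.344; B ≈ 1.617; C ≈ 1.768; D ≈ 1.251.
Targets: 16:9 ≈ 1.778; 5:4 ≈ 1.250; golden ratio ≈ 1.618; 4:3 ≈ 1.333.

A=4:3, B=golden ratio, C=16:9, D=5:4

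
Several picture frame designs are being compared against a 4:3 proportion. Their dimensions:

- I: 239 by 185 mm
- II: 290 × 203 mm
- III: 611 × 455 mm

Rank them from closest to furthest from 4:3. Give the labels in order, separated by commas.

I: 239/185 ≈ 1.292 → |1.292 − 1.333| = 0.041
II: 290/203 ≈ 1.429 → |1.429 − 1.333| = 0.096
III: 611/455 ≈ 1.343 → |1.343 − 1.333| = 0.010

III, I, II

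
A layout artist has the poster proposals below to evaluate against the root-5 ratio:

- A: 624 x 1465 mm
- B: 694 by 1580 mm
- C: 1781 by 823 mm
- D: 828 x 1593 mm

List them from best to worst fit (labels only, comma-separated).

B, C, A, D

Ratios: A = 1465 / 624 ≈ 2.348; B = 1580 / 694 ≈ 2.277; C = 1781 / 823 ≈ 2.164; D = 1593 / 828 ≈ 1.924.
|Δ from 2.236|: A 0.112; B 0.041; C 0.072; D 0.312.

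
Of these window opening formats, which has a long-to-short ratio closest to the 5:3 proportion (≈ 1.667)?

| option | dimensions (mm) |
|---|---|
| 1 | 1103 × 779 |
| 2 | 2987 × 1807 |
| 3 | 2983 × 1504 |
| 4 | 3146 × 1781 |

2

Ratios (long/short): 1 ≈ 1.416; 2 ≈ 1.653; 3 ≈ 1.983; 4 ≈ 1.766.
5:3 ≈ 1.667; option 2 is nearest (Δ 0.014).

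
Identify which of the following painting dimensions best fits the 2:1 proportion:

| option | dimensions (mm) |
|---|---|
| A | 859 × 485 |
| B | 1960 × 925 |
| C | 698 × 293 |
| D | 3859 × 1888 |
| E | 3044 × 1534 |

E

Target 2:1 ≈ 2.000.
A: 1.771 (Δ0.229)  B: 2.119 (Δ0.119)  C: 2.382 (Δ0.382)  D: 2.044 (Δ0.044)  E: 1.984 (Δ0.016)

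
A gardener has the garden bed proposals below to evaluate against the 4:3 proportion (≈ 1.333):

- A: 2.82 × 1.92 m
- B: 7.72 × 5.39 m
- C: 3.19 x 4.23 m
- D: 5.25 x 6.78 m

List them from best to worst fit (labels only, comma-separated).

A: 2.82/1.92 ≈ 1.469 → |1.469 − 1.333| = 0.136
B: 7.72/5.39 ≈ 1.432 → |1.432 − 1.333| = 0.099
C: 4.23/3.19 ≈ 1.326 → |1.326 − 1.333| = 0.007
D: 6.78/5.25 ≈ 1.291 → |1.291 − 1.333| = 0.042

C, D, B, A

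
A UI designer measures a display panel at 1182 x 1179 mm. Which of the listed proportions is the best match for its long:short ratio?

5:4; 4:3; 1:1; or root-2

1:1

Ratio = 1182 / 1179 ≈ 1.003.
Distances: 5:4 1.250 (Δ 0.247); 4:3 1.333 (Δ 0.330); 1:1 1.000 (Δ 0.003); root-2 1.414 (Δ 0.411).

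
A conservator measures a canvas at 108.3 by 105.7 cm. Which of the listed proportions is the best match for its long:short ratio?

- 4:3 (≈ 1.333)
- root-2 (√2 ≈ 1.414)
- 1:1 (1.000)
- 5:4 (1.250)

108.3/105.7 ≈ 1.025. Nearest candidates are 1:1 (1.000, off by 0.025) and 5:4 (1.250, off by 0.225).

1:1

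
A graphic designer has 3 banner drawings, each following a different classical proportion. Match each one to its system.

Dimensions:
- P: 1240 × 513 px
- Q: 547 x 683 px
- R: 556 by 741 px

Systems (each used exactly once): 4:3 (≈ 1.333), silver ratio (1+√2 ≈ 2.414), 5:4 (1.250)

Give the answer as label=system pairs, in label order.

Ratios: P ≈ 2.417; Q ≈ 1.249; R ≈ 1.333.
Targets: 4:3 ≈ 1.333; silver ratio ≈ 2.414; 5:4 ≈ 1.250.

P=silver ratio, Q=5:4, R=4:3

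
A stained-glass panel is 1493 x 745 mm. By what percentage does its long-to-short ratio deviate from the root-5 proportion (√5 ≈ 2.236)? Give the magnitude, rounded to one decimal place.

Ratio = 1493 / 745 ≈ 2.0040.
Ideal root-5 ≈ 2.2361. |2.0040 − 2.2361| / 2.2361 ≈ 10.38% → 10.4%.

10.4%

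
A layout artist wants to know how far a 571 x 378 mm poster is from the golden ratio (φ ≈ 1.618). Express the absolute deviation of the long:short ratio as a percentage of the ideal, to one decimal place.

Ratio = 571 / 378 ≈ 1.5106.
Ideal golden ratio ≈ 1.6180. |1.5106 − 1.6180| / 1.6180 ≈ 6.64% → 6.6%.

6.6%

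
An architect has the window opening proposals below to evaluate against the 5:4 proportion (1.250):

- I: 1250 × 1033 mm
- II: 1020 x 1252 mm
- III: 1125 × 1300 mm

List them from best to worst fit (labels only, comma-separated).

Ratios: I = 1250 / 1033 ≈ 1.210; II = 1252 / 1020 ≈ 1.227; III = 1300 / 1125 ≈ 1.156.
|Δ from 1.250|: I 0.040; II 0.023; III 0.094.

II, I, III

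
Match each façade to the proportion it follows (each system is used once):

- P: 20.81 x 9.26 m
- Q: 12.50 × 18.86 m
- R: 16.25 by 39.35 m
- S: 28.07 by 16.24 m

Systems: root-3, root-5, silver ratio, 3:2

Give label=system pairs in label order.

P=root-5, Q=3:2, R=silver ratio, S=root-3

P = 20.81/9.26 ≈ 2.247 → root-5 (2.236)
Q = 18.86/12.50 ≈ 1.509 → 3:2 (1.500)
R = 39.35/16.25 ≈ 2.422 → silver ratio (2.414)
S = 28.07/16.24 ≈ 1.728 → root-3 (1.732)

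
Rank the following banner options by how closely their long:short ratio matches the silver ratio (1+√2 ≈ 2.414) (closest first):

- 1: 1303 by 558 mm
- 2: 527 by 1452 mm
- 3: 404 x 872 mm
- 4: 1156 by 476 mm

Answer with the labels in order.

4, 1, 3, 2

1: 1303/558 ≈ 2.335 → |2.335 − 2.414| = 0.079
2: 1452/527 ≈ 2.755 → |2.755 − 2.414| = 0.341
3: 872/404 ≈ 2.158 → |2.158 − 2.414| = 0.256
4: 1156/476 ≈ 2.429 → |2.429 − 2.414| = 0.015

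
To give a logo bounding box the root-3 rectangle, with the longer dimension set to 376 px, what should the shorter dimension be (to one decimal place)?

root-3 ≈ 1.73205.
Shorter side = 376 ÷ 1.73205 ≈ 217.084 → 217.1 px.

217.1 px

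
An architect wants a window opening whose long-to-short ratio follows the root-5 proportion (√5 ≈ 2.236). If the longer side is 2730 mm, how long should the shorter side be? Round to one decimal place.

root-5 ≈ 2.23607.
Shorter side = 2730 ÷ 2.23607 ≈ 1220.892 → 1220.9 mm.

1220.9 mm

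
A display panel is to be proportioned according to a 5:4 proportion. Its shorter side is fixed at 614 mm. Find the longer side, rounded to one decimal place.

5:4 = 1.25000.
Longer side = 614 × 1.25000 ≈ 767.500 → 767.5 mm.

767.5 mm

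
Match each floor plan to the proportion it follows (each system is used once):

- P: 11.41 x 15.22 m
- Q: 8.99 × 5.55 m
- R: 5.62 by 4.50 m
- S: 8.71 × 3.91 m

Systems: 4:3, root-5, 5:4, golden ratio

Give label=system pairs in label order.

P = 15.22/11.41 ≈ 1.334 → 4:3 (1.333)
Q = 8.99/5.55 ≈ 1.620 → golden ratio (1.618)
R = 5.62/4.50 ≈ 1.249 → 5:4 (1.250)
S = 8.71/3.91 ≈ 2.228 → root-5 (2.236)

P=4:3, Q=golden ratio, R=5:4, S=root-5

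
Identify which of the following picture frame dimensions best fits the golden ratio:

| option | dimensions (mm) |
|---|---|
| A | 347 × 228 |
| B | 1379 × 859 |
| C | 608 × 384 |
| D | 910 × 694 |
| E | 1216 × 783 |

Target golden ratio ≈ 1.618.
A: 1.522 (Δ0.096)  B: 1.605 (Δ0.013)  C: 1.583 (Δ0.035)  D: 1.311 (Δ0.307)  E: 1.553 (Δ0.065)

B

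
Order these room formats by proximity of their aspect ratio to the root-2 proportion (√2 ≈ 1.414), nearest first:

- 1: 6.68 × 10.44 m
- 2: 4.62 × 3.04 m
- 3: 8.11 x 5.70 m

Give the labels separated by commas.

Ratios: 1 = 10.44 / 6.68 ≈ 1.563; 2 = 4.62 / 3.04 ≈ 1.520; 3 = 8.11 / 5.70 ≈ 1.423.
|Δ from 1.414|: 1 0.149; 2 0.106; 3 0.009.

3, 2, 1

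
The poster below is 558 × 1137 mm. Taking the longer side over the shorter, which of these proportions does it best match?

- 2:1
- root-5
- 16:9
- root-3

2:1

1137/558 ≈ 2.038. Nearest candidates are 2:1 (2.000, off by 0.038) and root-5 (2.236, off by 0.198).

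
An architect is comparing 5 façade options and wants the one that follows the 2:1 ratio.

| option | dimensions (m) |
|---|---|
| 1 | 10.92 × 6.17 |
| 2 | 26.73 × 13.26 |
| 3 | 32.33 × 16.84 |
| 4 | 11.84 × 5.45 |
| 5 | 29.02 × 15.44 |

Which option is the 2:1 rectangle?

2

Ratios (long/short): 1 ≈ 1.770; 2 ≈ 2.016; 3 ≈ 1.920; 4 ≈ 2.172; 5 ≈ 1.880.
2:1 ≈ 2.000; option 2 is nearest (Δ 0.016).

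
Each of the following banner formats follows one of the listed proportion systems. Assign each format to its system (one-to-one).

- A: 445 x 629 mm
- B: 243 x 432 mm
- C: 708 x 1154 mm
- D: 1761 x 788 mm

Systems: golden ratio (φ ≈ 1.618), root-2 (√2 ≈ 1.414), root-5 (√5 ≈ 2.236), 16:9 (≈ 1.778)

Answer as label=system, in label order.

A=root-2, B=16:9, C=golden ratio, D=root-5

Ratios: A ≈ 1.413; B ≈ 1.778; C ≈ 1.630; D ≈ 2.235.
Targets: golden ratio ≈ 1.618; root-2 ≈ 1.414; root-5 ≈ 2.236; 16:9 ≈ 1.778.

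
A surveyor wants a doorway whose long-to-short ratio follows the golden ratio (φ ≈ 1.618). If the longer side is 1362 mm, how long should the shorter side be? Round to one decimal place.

golden ratio ≈ 1.61803.
Shorter side = 1362 ÷ 1.61803 ≈ 841.764 → 841.8 mm.

841.8 mm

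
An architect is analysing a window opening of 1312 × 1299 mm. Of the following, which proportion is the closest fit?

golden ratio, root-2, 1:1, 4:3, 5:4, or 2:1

1:1

Ratio = 1312 / 1299 ≈ 1.010.
Distances: golden ratio 1.618 (Δ 0.608); root-2 1.414 (Δ 0.404); 1:1 1.000 (Δ 0.010); 4:3 1.333 (Δ 0.323); 5:4 1.250 (Δ 0.240); 2:1 2.000 (Δ 0.990).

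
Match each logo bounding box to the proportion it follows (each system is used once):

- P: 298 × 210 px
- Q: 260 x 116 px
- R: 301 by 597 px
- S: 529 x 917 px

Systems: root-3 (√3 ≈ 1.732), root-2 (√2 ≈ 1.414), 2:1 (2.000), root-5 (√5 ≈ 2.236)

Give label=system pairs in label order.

Ratios: P ≈ 1.419; Q ≈ 2.241; R ≈ 1.983; S ≈ 1.733.
Targets: root-3 ≈ 1.732; root-2 ≈ 1.414; 2:1 ≈ 2.000; root-5 ≈ 2.236.

P=root-2, Q=root-5, R=2:1, S=root-3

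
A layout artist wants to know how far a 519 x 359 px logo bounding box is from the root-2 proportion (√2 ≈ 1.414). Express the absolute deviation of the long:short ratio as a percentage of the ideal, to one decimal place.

2.2%

Ratio = 519 / 359 ≈ 1.4457.
Ideal root-2 ≈ 1.4142. |1.4457 − 1.4142| / 1.4142 ≈ 2.23% → 2.2%.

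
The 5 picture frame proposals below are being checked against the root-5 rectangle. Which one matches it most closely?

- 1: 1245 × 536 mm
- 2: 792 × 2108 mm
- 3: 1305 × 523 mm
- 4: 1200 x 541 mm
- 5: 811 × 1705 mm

Ratios (long/short): 1 ≈ 2.323; 2 ≈ 2.662; 3 ≈ 2.495; 4 ≈ 2.218; 5 ≈ 2.102.
root-5 ≈ 2.236; option 4 is nearest (Δ 0.018).

4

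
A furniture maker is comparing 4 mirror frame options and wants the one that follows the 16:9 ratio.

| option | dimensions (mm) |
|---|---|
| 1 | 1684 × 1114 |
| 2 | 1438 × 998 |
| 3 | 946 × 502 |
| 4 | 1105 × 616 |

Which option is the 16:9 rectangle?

Ratios (long/short): 1 ≈ 1.512; 2 ≈ 1.441; 3 ≈ 1.884; 4 ≈ 1.794.
16:9 ≈ 1.778; option 4 is nearest (Δ 0.016).

4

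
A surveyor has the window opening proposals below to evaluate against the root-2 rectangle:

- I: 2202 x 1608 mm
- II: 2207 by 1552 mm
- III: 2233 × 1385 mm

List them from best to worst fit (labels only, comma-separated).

II, I, III

Ratios: I = 2202 / 1608 ≈ 1.369; II = 2207 / 1552 ≈ 1.422; III = 2233 / 1385 ≈ 1.612.
|Δ from 1.414|: I 0.045; II 0.008; III 0.198.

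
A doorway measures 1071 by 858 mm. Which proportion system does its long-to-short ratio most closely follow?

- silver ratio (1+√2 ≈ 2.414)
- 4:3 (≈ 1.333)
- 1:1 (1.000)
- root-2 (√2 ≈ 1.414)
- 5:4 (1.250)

5:4

Ratio = 1071 / 858 ≈ 1.248.
Distances: silver ratio 2.414 (Δ 1.166); 4:3 1.333 (Δ 0.085); 1:1 1.000 (Δ 0.248); root-2 1.414 (Δ 0.166); 5:4 1.250 (Δ 0.002).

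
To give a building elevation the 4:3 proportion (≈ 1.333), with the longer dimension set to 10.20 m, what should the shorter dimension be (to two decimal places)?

7.65 m

4:3 ≈ 1.33333.
Shorter side = 10.20 ÷ 1.33333 ≈ 7.6500 → 7.65 m.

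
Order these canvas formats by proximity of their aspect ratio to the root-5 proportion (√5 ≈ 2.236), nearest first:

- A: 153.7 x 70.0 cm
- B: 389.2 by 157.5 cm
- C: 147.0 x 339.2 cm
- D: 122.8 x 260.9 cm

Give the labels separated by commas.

A: 153.7/70.0 ≈ 2.196 → |2.196 − 2.236| = 0.040
B: 389.2/157.5 ≈ 2.471 → |2.471 − 2.236| = 0.235
C: 339.2/147.0 ≈ 2.307 → |2.307 − 2.236| = 0.071
D: 260.9/122.8 ≈ 2.125 → |2.125 − 2.236| = 0.111

A, C, D, B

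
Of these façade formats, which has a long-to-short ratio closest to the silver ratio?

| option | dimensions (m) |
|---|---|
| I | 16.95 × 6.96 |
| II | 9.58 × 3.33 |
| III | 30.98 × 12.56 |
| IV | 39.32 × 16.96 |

I

Ratios (long/short): I ≈ 2.435; II ≈ 2.877; III ≈ 2.467; IV ≈ 2.318.
silver ratio ≈ 2.414; option I is nearest (Δ 0.021).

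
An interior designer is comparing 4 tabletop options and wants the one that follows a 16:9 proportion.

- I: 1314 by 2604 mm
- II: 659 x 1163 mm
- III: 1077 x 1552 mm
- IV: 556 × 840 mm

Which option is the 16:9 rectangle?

Ratios (long/short): I ≈ 1.982; II ≈ 1.765; III ≈ 1.441; IV ≈ 1.511.
16:9 ≈ 1.778; option II is nearest (Δ 0.013).

II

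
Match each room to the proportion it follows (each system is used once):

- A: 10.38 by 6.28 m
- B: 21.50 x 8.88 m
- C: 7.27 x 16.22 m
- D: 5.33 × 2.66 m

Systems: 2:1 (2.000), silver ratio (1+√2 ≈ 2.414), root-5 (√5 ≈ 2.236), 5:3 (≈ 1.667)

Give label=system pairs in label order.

Ratios: A ≈ 1.653; B ≈ 2.421; C ≈ 2.231; D ≈ 2.004.
Targets: 2:1 ≈ 2.000; silver ratio ≈ 2.414; root-5 ≈ 2.236; 5:3 ≈ 1.667.

A=5:3, B=silver ratio, C=root-5, D=2:1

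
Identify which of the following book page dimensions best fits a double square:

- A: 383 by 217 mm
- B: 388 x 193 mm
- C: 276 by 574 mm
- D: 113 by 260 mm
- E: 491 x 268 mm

B

Target 2:1 ≈ 2.000.
A: 1.765 (Δ0.235)  B: 2.010 (Δ0.010)  C: 2.080 (Δ0.080)  D: 2.301 (Δ0.301)  E: 1.832 (Δ0.168)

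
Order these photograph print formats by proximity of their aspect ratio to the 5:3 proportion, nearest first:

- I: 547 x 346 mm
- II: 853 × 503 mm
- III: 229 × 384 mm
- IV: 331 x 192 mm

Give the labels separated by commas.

III, II, IV, I

Ratios: I = 547 / 346 ≈ 1.581; II = 853 / 503 ≈ 1.696; III = 384 / 229 ≈ 1.677; IV = 331 / 192 ≈ 1.724.
|Δ from 1.667|: I 0.086; II 0.029; III 0.010; IV 0.057.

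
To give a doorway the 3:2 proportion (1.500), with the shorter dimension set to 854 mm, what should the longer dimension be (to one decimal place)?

1281.0 mm

3:2 = 1.50000.
Longer side = 854 × 1.50000 ≈ 1281.000 → 1281.0 mm.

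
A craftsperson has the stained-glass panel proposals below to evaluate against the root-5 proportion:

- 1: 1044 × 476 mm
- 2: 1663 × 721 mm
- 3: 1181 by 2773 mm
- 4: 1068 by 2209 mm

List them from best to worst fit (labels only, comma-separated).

1, 2, 3, 4

1: 1044/476 ≈ 2.193 → |2.193 − 2.236| = 0.043
2: 1663/721 ≈ 2.307 → |2.307 − 2.236| = 0.071
3: 2773/1181 ≈ 2.348 → |2.348 − 2.236| = 0.112
4: 2209/1068 ≈ 2.068 → |2.068 − 2.236| = 0.168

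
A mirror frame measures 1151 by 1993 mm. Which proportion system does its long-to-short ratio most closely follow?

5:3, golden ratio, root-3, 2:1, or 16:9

Ratio = 1993 / 1151 ≈ 1.732.
Distances: 5:3 1.667 (Δ 0.065); golden ratio 1.618 (Δ 0.114); root-3 1.732 (Δ 0.000); 2:1 2.000 (Δ 0.268); 16:9 1.778 (Δ 0.046).

root-3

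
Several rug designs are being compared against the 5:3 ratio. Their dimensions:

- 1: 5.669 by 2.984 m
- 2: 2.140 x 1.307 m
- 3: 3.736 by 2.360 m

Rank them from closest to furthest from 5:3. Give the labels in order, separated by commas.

2, 3, 1

1: 5.669/2.984 ≈ 1.900 → |1.900 − 1.667| = 0.233
2: 2.140/1.307 ≈ 1.637 → |1.637 − 1.667| = 0.030
3: 3.736/2.360 ≈ 1.583 → |1.583 − 1.667| = 0.084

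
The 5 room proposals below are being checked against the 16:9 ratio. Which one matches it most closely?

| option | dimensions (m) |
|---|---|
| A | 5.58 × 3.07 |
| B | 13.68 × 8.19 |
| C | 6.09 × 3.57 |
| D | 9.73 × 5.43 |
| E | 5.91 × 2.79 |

Ratios (long/short): A ≈ 1.818; B ≈ 1.670; C ≈ 1.706; D ≈ 1.792; E ≈ 2.118.
16:9 ≈ 1.778; option D is nearest (Δ 0.014).

D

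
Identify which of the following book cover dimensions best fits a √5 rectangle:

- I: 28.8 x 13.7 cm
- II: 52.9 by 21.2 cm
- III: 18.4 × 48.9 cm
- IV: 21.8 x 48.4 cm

IV

Ratios (long/short): I ≈ 2.102; II ≈ 2.495; III ≈ 2.658; IV ≈ 2.220.
root-5 ≈ 2.236; option IV is nearest (Δ 0.016).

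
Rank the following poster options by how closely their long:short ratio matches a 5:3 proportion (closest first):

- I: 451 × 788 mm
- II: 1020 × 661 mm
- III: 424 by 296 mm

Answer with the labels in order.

Ratios: I = 788 / 451 ≈ 1.747; II = 1020 / 661 ≈ 1.543; III = 424 / 296 ≈ 1.432.
|Δ from 1.667|: I 0.080; II 0.124; III 0.235.

I, II, III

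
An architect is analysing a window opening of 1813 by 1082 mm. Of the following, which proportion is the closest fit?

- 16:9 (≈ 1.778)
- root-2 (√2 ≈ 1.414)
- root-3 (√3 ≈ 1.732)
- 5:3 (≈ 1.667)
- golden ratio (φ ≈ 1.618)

5:3

Ratio = 1813 / 1082 ≈ 1.676.
Distances: 16:9 1.778 (Δ 0.102); root-2 1.414 (Δ 0.262); root-3 1.732 (Δ 0.056); 5:3 1.667 (Δ 0.009); golden ratio 1.618 (Δ 0.058).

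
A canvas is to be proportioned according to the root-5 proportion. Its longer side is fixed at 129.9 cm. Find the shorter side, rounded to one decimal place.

root-5 ≈ 2.23607.
Shorter side = 129.9 ÷ 2.23607 ≈ 58.093 → 58.1 cm.

58.1 cm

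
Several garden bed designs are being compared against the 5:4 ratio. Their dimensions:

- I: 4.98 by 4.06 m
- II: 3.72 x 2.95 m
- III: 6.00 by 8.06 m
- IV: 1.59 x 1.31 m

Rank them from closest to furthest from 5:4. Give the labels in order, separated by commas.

II, I, IV, III

I: 4.98/4.06 ≈ 1.227 → |1.227 − 1.250| = 0.023
II: 3.72/2.95 ≈ 1.261 → |1.261 − 1.250| = 0.011
III: 8.06/6.00 ≈ 1.343 → |1.343 − 1.250| = 0.093
IV: 1.59/1.31 ≈ 1.214 → |1.214 − 1.250| = 0.036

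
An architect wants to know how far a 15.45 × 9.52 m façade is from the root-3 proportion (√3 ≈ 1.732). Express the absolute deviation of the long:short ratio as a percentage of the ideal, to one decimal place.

Ratio = 15.45 / 9.52 ≈ 1.6229.
Ideal root-3 ≈ 1.7321. |1.6229 − 1.7321| / 1.7321 ≈ 6.30% → 6.3%.

6.3%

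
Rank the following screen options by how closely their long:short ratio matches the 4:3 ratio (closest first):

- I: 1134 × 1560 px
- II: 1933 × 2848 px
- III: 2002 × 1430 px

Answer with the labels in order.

I: 1560/1134 ≈ 1.376 → |1.376 − 1.333| = 0.043
II: 2848/1933 ≈ 1.473 → |1.473 − 1.333| = 0.140
III: 2002/1430 ≈ 1.400 → |1.400 − 1.333| = 0.067

I, III, II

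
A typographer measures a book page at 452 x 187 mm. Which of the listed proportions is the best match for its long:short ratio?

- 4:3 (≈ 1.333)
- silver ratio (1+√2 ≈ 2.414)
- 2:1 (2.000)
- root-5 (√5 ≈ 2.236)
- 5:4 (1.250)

silver ratio

452/187 ≈ 2.417. Nearest candidates are silver ratio (2.414, off by 0.003) and root-5 (2.236, off by 0.181).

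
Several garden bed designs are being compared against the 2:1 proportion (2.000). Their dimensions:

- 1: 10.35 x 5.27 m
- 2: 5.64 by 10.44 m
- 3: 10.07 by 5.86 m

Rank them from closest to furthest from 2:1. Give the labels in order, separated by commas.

1, 2, 3

1: 10.35/5.27 ≈ 1.964 → |1.964 − 2.000| = 0.036
2: 10.44/5.64 ≈ 1.851 → |1.851 − 2.000| = 0.149
3: 10.07/5.86 ≈ 1.718 → |1.718 − 2.000| = 0.282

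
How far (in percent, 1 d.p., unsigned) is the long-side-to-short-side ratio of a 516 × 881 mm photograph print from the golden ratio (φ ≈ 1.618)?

Ratio = 881 / 516 ≈ 1.7074.
Ideal golden ratio ≈ 1.6180. |1.7074 − 1.6180| / 1.6180 ≈ 5.53% → 5.5%.

5.5%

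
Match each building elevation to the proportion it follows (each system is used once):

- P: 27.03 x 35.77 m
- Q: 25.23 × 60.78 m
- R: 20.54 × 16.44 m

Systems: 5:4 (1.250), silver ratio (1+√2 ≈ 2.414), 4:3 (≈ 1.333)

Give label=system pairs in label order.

P=4:3, Q=silver ratio, R=5:4

P = 35.77/27.03 ≈ 1.323 → 4:3 (1.333)
Q = 60.78/25.23 ≈ 2.409 → silver ratio (2.414)
R = 20.54/16.44 ≈ 1.249 → 5:4 (1.250)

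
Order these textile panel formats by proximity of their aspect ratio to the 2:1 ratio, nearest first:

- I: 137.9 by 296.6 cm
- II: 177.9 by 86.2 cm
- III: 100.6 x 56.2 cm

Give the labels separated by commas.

II, I, III

I: 296.6/137.9 ≈ 2.151 → |2.151 − 2.000| = 0.151
II: 177.9/86.2 ≈ 2.064 → |2.064 − 2.000| = 0.064
III: 100.6/56.2 ≈ 1.790 → |1.790 − 2.000| = 0.210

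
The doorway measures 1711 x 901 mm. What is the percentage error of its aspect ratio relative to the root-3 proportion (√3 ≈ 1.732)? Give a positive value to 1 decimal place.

9.6%

Ratio = 1711 / 901 ≈ 1.8990.
Ideal root-3 ≈ 1.7321. |1.8990 − 1.7321| / 1.7321 ≈ 9.64% → 9.6%.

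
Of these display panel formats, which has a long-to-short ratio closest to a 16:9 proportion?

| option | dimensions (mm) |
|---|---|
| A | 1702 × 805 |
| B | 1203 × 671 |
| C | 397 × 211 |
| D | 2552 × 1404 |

Target 16:9 ≈ 1.778.
A: 2.114 (Δ0.336)  B: 1.793 (Δ0.015)  C: 1.882 (Δ0.104)  D: 1.818 (Δ0.040)

B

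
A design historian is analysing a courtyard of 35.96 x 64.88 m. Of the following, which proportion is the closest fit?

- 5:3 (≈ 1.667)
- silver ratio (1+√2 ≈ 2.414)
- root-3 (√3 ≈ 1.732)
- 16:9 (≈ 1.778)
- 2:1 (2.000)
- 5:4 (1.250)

64.88/35.96 ≈ 1.804. Nearest candidates are 16:9 (1.778, off by 0.026) and root-3 (1.732, off by 0.072).

16:9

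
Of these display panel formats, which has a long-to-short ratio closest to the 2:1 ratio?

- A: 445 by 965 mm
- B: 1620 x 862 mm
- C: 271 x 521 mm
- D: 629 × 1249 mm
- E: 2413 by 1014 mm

Ratios (long/short): A ≈ 2.169; B ≈ 1.879; C ≈ 1.923; D ≈ 1.986; E ≈ 2.380.
2:1 ≈ 2.000; option D is nearest (Δ 0.014).

D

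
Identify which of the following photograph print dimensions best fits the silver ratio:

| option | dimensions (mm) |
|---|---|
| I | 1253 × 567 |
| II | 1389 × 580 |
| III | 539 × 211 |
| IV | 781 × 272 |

Target silver ratio ≈ 2.414.
I: 2.210 (Δ0.204)  II: 2.395 (Δ0.019)  III: 2.555 (Δ0.141)  IV: 2.871 (Δ0.457)

II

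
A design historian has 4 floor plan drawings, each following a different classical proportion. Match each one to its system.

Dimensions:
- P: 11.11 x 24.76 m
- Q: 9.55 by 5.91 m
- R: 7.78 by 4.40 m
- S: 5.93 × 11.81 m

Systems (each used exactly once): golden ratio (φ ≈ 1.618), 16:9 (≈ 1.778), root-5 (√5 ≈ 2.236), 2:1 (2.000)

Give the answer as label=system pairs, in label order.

P=root-5, Q=golden ratio, R=16:9, S=2:1

P = 24.76/11.11 ≈ 2.229 → root-5 (2.236)
Q = 9.55/5.91 ≈ 1.616 → golden ratio (1.618)
R = 7.78/4.40 ≈ 1.768 → 16:9 (1.778)
S = 11.81/5.93 ≈ 1.992 → 2:1 (2.000)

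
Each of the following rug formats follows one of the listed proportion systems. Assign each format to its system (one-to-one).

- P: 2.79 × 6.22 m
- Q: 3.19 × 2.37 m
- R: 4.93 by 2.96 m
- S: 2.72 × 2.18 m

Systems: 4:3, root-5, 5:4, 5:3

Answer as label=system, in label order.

P=root-5, Q=4:3, R=5:3, S=5:4

P = 6.22/2.79 ≈ 2.229 → root-5 (2.236)
Q = 3.19/2.37 ≈ 1.346 → 4:3 (1.333)
R = 4.93/2.96 ≈ 1.666 → 5:3 (1.667)
S = 2.72/2.18 ≈ 1.248 → 5:4 (1.250)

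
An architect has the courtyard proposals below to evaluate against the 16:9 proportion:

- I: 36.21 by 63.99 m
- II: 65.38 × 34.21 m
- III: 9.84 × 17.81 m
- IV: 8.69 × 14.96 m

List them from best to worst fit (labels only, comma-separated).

I, III, IV, II

I: 63.99/36.21 ≈ 1.767 → |1.767 − 1.778| = 0.011
II: 65.38/34.21 ≈ 1.911 → |1.911 − 1.778| = 0.133
III: 17.81/9.84 ≈ 1.810 → |1.810 − 1.778| = 0.032
IV: 14.96/8.69 ≈ 1.722 → |1.722 − 1.778| = 0.056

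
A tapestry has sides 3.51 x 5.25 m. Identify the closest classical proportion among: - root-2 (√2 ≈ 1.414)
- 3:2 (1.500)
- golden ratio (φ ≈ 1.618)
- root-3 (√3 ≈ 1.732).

Ratio = 5.25 / 3.51 ≈ 1.496.
Distances: root-2 1.414 (Δ 0.082); 3:2 1.500 (Δ 0.004); golden ratio 1.618 (Δ 0.122); root-3 1.732 (Δ 0.236).

3:2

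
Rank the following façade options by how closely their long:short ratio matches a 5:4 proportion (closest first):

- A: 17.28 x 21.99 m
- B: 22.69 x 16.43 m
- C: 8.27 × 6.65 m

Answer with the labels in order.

Ratios: A = 21.99 / 17.28 ≈ 1.273; B = 22.69 / 16.43 ≈ 1.381; C = 8.27 / 6.65 ≈ 1.244.
|Δ from 1.250|: A 0.023; B 0.131; C 0.006.

C, A, B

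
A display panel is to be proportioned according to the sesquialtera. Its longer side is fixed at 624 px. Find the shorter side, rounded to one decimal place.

3:2 = 1.50000.
Shorter side = 624 ÷ 1.50000 ≈ 416.000 → 416.0 px.

416.0 px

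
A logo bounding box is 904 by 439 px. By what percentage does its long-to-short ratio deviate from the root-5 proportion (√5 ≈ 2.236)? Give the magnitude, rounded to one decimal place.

Ratio = 904 / 439 ≈ 2.0592.
Ideal root-5 ≈ 2.2361. |2.0592 − 2.2361| / 2.2361 ≈ 7.91% → 7.9%.

7.9%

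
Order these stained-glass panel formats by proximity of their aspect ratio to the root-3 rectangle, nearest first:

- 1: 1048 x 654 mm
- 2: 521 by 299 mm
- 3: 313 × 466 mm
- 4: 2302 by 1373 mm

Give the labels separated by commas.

2, 4, 1, 3

Ratios: 1 = 1048 / 654 ≈ 1.602; 2 = 521 / 299 ≈ 1.742; 3 = 466 / 313 ≈ 1.489; 4 = 2302 / 1373 ≈ 1.677.
|Δ from 1.732|: 1 0.130; 2 0.010; 3 0.243; 4 0.055.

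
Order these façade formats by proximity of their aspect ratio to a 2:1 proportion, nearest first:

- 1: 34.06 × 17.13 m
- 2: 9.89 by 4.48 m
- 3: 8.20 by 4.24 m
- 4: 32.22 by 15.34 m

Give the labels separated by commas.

1, 3, 4, 2

1: 34.06/17.13 ≈ 1.988 → |1.988 − 2.000| = 0.012
2: 9.89/4.48 ≈ 2.208 → |2.208 − 2.000| = 0.208
3: 8.20/4.24 ≈ 1.934 → |1.934 − 2.000| = 0.066
4: 32.22/15.34 ≈ 2.100 → |2.100 − 2.000| = 0.100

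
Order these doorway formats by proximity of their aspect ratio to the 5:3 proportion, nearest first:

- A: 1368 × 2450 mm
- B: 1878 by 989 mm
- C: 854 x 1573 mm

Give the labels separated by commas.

A, C, B

Ratios: A = 2450 / 1368 ≈ 1.791; B = 1878 / 989 ≈ 1.899; C = 1573 / 854 ≈ 1.842.
|Δ from 1.667|: A 0.124; B 0.232; C 0.175.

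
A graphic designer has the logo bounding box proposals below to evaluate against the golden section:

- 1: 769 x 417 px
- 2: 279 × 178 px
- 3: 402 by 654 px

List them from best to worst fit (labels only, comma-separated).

1: 769/417 ≈ 1.844 → |1.844 − 1.618| = 0.226
2: 279/178 ≈ 1.567 → |1.567 − 1.618| = 0.051
3: 654/402 ≈ 1.627 → |1.627 − 1.618| = 0.009

3, 2, 1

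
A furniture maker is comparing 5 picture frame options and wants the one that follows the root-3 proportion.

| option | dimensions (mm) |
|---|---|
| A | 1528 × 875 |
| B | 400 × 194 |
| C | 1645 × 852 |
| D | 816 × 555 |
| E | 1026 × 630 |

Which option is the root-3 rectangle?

Ratios (long/short): A ≈ 1.746; B ≈ 2.062; C ≈ 1.931; D ≈ 1.470; E ≈ 1.629.
root-3 ≈ 1.732; option A is nearest (Δ 0.014).

A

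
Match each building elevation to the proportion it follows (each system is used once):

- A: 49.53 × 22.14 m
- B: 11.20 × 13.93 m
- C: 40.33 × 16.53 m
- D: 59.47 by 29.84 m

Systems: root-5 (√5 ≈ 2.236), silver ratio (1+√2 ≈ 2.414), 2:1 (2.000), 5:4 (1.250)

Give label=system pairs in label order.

A = 49.53/22.14 ≈ 2.237 → root-5 (2.236)
B = 13.93/11.20 ≈ 1.244 → 5:4 (1.250)
C = 40.33/16.53 ≈ 2.440 → silver ratio (2.414)
D = 59.47/29.84 ≈ 1.993 → 2:1 (2.000)

A=root-5, B=5:4, C=silver ratio, D=2:1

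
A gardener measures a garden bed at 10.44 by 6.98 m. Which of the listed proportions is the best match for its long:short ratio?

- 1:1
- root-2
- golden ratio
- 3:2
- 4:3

10.44/6.98 ≈ 1.496. Nearest candidates are 3:2 (1.500, off by 0.004) and root-2 (1.414, off by 0.082).

3:2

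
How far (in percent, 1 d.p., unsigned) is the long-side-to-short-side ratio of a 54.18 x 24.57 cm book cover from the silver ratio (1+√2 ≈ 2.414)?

8.7%

Ratio = 54.18 / 24.57 ≈ 2.2051.
Ideal silver ratio ≈ 2.4142. |2.2051 − 2.4142| / 2.4142 ≈ 8.66% → 8.7%.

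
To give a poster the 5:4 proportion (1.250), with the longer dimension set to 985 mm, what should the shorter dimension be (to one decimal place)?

5:4 = 1.25000.
Shorter side = 985 ÷ 1.25000 ≈ 788.000 → 788.0 mm.

788.0 mm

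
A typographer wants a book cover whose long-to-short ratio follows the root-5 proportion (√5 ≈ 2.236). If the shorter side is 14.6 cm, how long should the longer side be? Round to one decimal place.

root-5 ≈ 2.23607.
Longer side = 14.6 × 2.23607 ≈ 32.647 → 32.6 cm.

32.6 cm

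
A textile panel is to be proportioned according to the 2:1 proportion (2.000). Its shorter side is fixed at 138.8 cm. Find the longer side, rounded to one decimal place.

277.6 cm

2:1 = 2.00000.
Longer side = 138.8 × 2.00000 ≈ 277.600 → 277.6 cm.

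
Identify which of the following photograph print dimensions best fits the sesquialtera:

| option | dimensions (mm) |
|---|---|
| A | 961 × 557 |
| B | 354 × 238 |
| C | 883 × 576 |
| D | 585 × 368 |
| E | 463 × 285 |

B

Target 3:2 ≈ 1.500.
A: 1.725 (Δ0.225)  B: 1.487 (Δ0.013)  C: 1.533 (Δ0.033)  D: 1.590 (Δ0.090)  E: 1.625 (Δ0.125)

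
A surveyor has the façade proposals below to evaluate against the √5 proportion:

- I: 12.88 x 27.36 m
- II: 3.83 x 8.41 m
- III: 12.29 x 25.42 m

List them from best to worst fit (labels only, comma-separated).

I: 27.36/12.88 ≈ 2.124 → |2.124 − 2.236| = 0.112
II: 8.41/3.83 ≈ 2.196 → |2.196 − 2.236| = 0.040
III: 25.42/12.29 ≈ 2.068 → |2.068 − 2.236| = 0.168

II, I, III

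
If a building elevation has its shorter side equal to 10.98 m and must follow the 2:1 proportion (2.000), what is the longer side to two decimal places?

21.96 m

2:1 = 2.00000.
Longer side = 10.98 × 2.00000 ≈ 21.9600 → 21.96 m.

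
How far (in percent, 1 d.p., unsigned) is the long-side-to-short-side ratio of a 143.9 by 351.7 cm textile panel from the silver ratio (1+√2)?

1.2%

Ratio = 351.7 / 143.9 ≈ 2.4441.
Ideal silver ratio ≈ 2.4142. |2.4441 − 2.4142| / 2.4142 ≈ 1.24% → 1.2%.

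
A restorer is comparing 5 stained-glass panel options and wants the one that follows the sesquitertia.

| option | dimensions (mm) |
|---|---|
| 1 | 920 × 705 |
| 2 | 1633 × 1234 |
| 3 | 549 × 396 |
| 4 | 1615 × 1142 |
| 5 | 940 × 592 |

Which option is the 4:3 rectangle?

2

Ratios (long/short): 1 ≈ 1.305; 2 ≈ 1.323; 3 ≈ 1.386; 4 ≈ 1.414; 5 ≈ 1.588.
4:3 ≈ 1.333; option 2 is nearest (Δ 0.010).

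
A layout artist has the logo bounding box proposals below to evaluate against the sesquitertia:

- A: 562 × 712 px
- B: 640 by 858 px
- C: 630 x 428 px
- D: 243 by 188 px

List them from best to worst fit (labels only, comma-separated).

B, D, A, C

Ratios: A = 712 / 562 ≈ 1.267; B = 858 / 640 ≈ 1.341; C = 630 / 428 ≈ 1.472; D = 243 / 188 ≈ 1.293.
|Δ from 1.333|: A 0.066; B 0.008; C 0.139; D 0.040.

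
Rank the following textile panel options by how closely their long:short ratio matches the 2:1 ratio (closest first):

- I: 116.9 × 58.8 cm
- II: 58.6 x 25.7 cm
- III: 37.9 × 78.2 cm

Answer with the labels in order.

I, III, II

I: 116.9/58.8 ≈ 1.988 → |1.988 − 2.000| = 0.012
II: 58.6/25.7 ≈ 2.280 → |2.280 − 2.000| = 0.280
III: 78.2/37.9 ≈ 2.063 → |2.063 − 2.000| = 0.063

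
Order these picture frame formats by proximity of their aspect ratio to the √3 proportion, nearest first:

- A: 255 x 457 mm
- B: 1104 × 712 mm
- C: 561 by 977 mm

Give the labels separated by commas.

A: 457/255 ≈ 1.792 → |1.792 − 1.732| = 0.060
B: 1104/712 ≈ 1.551 → |1.551 − 1.732| = 0.181
C: 977/561 ≈ 1.742 → |1.742 − 1.732| = 0.010

C, A, B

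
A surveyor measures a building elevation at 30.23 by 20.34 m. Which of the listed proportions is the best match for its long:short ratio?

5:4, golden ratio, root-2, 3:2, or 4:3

30.23/20.34 ≈ 1.486. Nearest candidates are 3:2 (1.500, off by 0.014) and root-2 (1.414, off by 0.072).

3:2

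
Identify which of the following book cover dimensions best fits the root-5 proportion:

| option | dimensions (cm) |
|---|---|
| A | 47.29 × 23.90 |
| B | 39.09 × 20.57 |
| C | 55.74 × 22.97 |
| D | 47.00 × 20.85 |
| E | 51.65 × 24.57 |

Target root-5 ≈ 2.236.
A: 1.979 (Δ0.257)  B: 1.900 (Δ0.336)  C: 2.427 (Δ0.191)  D: 2.254 (Δ0.018)  E: 2.102 (Δ0.134)

D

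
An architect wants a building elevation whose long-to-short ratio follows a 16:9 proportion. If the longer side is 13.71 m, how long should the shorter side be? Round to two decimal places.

16:9 ≈ 1.77778.
Shorter side = 13.71 ÷ 1.77778 ≈ 7.7119 → 7.71 m.

7.71 m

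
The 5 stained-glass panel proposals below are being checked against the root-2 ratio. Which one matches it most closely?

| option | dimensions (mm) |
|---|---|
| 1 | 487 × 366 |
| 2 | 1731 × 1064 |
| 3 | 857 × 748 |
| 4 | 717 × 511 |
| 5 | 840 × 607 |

4

Target root-2 ≈ 1.414.
1: 1.331 (Δ0.083)  2: 1.627 (Δ0.213)  3: 1.146 (Δ0.268)  4: 1.403 (Δ0.011)  5: 1.384 (Δ0.030)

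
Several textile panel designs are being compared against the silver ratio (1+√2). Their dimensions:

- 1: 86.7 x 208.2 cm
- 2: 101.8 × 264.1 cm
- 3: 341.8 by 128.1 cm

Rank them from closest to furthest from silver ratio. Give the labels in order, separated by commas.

1, 2, 3

Ratios: 1 = 208.2 / 86.7 ≈ 2.401; 2 = 264.1 / 101.8 ≈ 2.594; 3 = 341.8 / 128.1 ≈ 2.668.
|Δ from 2.414|: 1 0.013; 2 0.180; 3 0.254.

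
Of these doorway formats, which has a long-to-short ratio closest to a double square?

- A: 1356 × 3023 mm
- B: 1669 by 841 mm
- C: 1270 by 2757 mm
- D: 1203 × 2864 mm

Target 2:1 ≈ 2.000.
A: 2.229 (Δ0.229)  B: 1.985 (Δ0.015)  C: 2.171 (Δ0.171)  D: 2.381 (Δ0.381)

B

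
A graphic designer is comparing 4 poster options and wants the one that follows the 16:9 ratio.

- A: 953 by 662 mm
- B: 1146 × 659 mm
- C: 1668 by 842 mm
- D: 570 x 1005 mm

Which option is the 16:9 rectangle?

Ratios (long/short): A ≈ 1.440; B ≈ 1.739; C ≈ 1.981; D ≈ 1.763.
16:9 ≈ 1.778; option D is nearest (Δ 0.015).

D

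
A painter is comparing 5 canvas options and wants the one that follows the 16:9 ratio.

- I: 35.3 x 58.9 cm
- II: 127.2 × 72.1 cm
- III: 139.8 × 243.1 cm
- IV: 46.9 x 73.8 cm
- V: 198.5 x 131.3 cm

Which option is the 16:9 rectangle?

II

Target 16:9 ≈ 1.778.
I: 1.669 (Δ0.109)  II: 1.764 (Δ0.014)  III: 1.739 (Δ0.039)  IV: 1.574 (Δ0.204)  V: 1.512 (Δ0.266)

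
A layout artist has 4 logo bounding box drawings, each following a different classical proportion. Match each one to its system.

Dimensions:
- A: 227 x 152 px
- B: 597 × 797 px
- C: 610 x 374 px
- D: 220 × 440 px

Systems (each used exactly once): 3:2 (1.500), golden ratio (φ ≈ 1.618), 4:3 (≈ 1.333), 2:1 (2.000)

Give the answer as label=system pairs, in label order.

A=3:2, B=4:3, C=golden ratio, D=2:1

Ratios: A ≈ 1.493; B ≈ 1.335; C ≈ 1.631; D ≈ 2.000.
Targets: 3:2 ≈ 1.500; golden ratio ≈ 1.618; 4:3 ≈ 1.333; 2:1 ≈ 2.000.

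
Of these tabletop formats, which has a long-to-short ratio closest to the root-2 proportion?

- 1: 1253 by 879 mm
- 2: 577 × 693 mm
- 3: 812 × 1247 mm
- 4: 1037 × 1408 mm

1

Ratios (long/short): 1 ≈ 1.425; 2 ≈ 1.201; 3 ≈ 1.536; 4 ≈ 1.358.
root-2 ≈ 1.414; option 1 is nearest (Δ 0.011).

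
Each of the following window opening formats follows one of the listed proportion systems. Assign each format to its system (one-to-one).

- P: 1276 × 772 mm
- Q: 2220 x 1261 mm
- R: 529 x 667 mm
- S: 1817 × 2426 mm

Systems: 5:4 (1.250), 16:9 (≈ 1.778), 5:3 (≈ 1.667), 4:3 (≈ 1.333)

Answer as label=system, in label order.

P=5:3, Q=16:9, R=5:4, S=4:3

Ratios: P ≈ 1.653; Q ≈ 1.761; R ≈ 1.261; S ≈ 1.335.
Targets: 5:4 ≈ 1.250; 16:9 ≈ 1.778; 5:3 ≈ 1.667; 4:3 ≈ 1.333.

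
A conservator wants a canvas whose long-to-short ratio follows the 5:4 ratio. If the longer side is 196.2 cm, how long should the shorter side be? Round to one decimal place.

5:4 = 1.25000.
Shorter side = 196.2 ÷ 1.25000 ≈ 156.960 → 157.0 cm.

157.0 cm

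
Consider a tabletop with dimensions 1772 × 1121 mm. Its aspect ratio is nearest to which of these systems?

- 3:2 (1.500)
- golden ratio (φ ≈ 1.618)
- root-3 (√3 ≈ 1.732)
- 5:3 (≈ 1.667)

Ratio = 1772 / 1121 ≈ 1.581.
Distances: 3:2 1.500 (Δ 0.081); golden ratio 1.618 (Δ 0.037); root-3 1.732 (Δ 0.151); 5:3 1.667 (Δ 0.086).

golden ratio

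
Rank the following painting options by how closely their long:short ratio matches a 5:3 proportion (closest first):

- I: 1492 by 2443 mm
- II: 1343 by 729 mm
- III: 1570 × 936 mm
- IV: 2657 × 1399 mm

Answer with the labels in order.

Ratios: I = 2443 / 1492 ≈ 1.637; II = 1343 / 729 ≈ 1.842; III = 1570 / 936 ≈ 1.677; IV = 2657 / 1399 ≈ 1.899.
|Δ from 1.667|: I 0.030; II 0.175; III 0.010; IV 0.232.

III, I, II, IV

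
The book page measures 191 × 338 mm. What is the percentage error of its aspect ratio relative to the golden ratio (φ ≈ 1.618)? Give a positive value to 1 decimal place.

Ratio = 338 / 191 ≈ 1.7696.
Ideal golden ratio ≈ 1.6180. |1.7696 − 1.6180| / 1.6180 ≈ 9.37% → 9.4%.

9.4%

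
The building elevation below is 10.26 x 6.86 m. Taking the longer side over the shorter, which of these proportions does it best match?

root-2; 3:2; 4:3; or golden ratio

10.26/6.86 ≈ 1.496. Nearest candidates are 3:2 (1.500, off by 0.004) and root-2 (1.414, off by 0.082).

3:2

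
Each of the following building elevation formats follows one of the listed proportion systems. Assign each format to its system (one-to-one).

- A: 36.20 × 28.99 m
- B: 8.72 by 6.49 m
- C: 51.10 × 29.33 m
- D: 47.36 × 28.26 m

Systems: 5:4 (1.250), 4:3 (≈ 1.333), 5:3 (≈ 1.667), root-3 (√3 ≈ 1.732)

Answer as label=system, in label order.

A=5:4, B=4:3, C=root-3, D=5:3

A = 36.20/28.99 ≈ 1.249 → 5:4 (1.250)
B = 8.72/6.49 ≈ 1.344 → 4:3 (1.333)
C = 51.10/29.33 ≈ 1.742 → root-3 (1.732)
D = 47.36/28.26 ≈ 1.676 → 5:3 (1.667)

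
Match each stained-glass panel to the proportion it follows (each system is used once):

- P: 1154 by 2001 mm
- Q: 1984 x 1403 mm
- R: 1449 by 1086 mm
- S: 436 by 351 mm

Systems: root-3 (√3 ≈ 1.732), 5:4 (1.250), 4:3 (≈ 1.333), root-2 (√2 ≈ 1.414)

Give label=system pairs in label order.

P = 2001/1154 ≈ 1.734 → root-3 (1.732)
Q = 1984/1403 ≈ 1.414 → root-2 (1.414)
R = 1449/1086 ≈ 1.334 → 4:3 (1.333)
S = 436/351 ≈ 1.242 → 5:4 (1.250)

P=root-3, Q=root-2, R=4:3, S=5:4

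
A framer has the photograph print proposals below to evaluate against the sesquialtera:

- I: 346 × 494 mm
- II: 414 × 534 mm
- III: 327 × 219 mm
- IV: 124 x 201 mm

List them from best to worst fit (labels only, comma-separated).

III, I, IV, II

I: 494/346 ≈ 1.428 → |1.428 − 1.500| = 0.072
II: 534/414 ≈ 1.290 → |1.290 − 1.500| = 0.210
III: 327/219 ≈ 1.493 → |1.493 − 1.500| = 0.007
IV: 201/124 ≈ 1.621 → |1.621 − 1.500| = 0.121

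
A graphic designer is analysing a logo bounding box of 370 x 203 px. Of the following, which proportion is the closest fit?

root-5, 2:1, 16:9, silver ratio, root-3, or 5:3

Ratio = 370 / 203 ≈ 1.823.
Distances: root-5 2.236 (Δ 0.413); 2:1 2.000 (Δ 0.177); 16:9 1.778 (Δ 0.045); silver ratio 2.414 (Δ 0.591); root-3 1.732 (Δ 0.091); 5:3 1.667 (Δ 0.156).

16:9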